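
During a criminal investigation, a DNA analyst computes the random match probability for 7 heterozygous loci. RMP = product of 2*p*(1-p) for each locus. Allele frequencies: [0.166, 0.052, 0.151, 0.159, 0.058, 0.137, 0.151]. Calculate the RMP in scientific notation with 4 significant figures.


Computing RMP for 7 loci:
Locus 1: 2 * 0.166 * 0.834 = 0.276888
Locus 2: 2 * 0.052 * 0.948 = 0.098592
Locus 3: 2 * 0.151 * 0.849 = 0.256398
Locus 4: 2 * 0.159 * 0.841 = 0.267438
Locus 5: 2 * 0.058 * 0.942 = 0.109272
Locus 6: 2 * 0.137 * 0.863 = 0.236462
Locus 7: 2 * 0.151 * 0.849 = 0.256398
RMP = 1.240e-05

1.240e-05


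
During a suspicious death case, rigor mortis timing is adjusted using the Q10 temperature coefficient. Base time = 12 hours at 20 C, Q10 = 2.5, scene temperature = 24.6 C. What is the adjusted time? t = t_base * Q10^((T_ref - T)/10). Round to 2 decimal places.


Rigor mortis time adjustment:
Exponent = (T_ref - T_actual) / 10 = (20 - 24.6) / 10 = -0.46
Q10 factor = 2.5^-0.46 = 0.65607
t_adjusted = 12 * 0.65607 = 7.87 hours

7.87


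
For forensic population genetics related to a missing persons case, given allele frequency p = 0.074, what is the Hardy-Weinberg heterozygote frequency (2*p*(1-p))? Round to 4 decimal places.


Hardy-Weinberg heterozygote frequency:
q = 1 - p = 1 - 0.074 = 0.926
2pq = 2 * 0.074 * 0.926 = 0.1370

0.1370


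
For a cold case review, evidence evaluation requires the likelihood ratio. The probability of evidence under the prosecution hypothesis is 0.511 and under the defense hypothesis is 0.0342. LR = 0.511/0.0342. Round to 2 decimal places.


Likelihood ratio calculation:
LR = P(E|Hp) / P(E|Hd)
LR = 0.511 / 0.0342
LR = 14.94

14.94


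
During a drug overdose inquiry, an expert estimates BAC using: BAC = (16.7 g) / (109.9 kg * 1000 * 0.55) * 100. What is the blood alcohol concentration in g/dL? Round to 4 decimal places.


Applying the Widmark formula:
BAC = (dose_g / (body_wt * 1000 * r)) * 100
Denominator = 109.9 * 1000 * 0.55 = 60445
BAC = (16.7 / 60445) * 100
BAC = 0.0276 g/dL

0.0276


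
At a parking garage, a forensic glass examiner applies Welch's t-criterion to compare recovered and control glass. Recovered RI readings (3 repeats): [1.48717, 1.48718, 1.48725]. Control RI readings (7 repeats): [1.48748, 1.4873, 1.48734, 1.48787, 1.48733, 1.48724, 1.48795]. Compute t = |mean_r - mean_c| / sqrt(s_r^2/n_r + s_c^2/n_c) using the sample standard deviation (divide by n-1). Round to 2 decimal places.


Welch's t-criterion for glass RI comparison:
Recovered mean = sum / n_r = 4.4616 / 3 = 1.4872
Control mean = sum / n_c = 10.41251 / 7 = 1.4875014
Recovered sample variance s_r^2 = 1.9e-09
Control sample variance s_c^2 = 8.36476e-08
Welch SE (unpooled) = sqrt(s_r^2/n_r + s_c^2/n_c) = sqrt(6.33333e-10 + 1.19497e-08) = sqrt(1.2583e-08) = 0.000112174
|mean_r - mean_c| = 0.000301429
t = 0.000301429 / 0.000112174 = 2.69

2.69


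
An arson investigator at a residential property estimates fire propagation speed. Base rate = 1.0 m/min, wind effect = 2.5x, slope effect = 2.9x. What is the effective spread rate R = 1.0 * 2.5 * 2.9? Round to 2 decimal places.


Fire spread rate calculation:
R = R0 * wind_factor * slope_factor
= 1.0 * 2.5 * 2.9
= 2.5 * 2.9
= 7.25 m/min

7.25


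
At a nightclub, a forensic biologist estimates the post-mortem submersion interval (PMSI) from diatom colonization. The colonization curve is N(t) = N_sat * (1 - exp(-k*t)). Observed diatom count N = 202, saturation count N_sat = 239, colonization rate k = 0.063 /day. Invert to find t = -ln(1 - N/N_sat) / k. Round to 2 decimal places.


PMSI from diatom colonization curve:
N / N_sat = 202 / 239 = 0.845188
1 - N/N_sat = 0.154812
ln(1 - N/N_sat) = -1.865544
t = -ln(1 - N/N_sat) / k = -(-1.865544) / 0.063 = 29.61 days

29.61


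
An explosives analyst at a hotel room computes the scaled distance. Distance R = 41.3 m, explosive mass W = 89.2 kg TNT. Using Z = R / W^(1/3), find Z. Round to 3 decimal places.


Scaled distance calculation:
W^(1/3) = 89.2^(1/3) = 4.468087
Z = R / W^(1/3) = 41.3 / 4.468087
Z = 9.243 m/kg^(1/3)

9.243


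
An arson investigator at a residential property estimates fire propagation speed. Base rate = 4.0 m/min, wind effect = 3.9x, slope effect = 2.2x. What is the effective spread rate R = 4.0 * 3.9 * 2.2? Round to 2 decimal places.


Fire spread rate calculation:
R = R0 * wind_factor * slope_factor
= 4.0 * 3.9 * 2.2
= 15.6 * 2.2
= 34.32 m/min

34.32


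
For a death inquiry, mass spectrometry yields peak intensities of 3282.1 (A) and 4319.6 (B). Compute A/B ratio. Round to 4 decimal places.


Spectral peak ratio:
Peak A = 3282.1 counts
Peak B = 4319.6 counts
Ratio = 3282.1 / 4319.6 = 0.7598

0.7598


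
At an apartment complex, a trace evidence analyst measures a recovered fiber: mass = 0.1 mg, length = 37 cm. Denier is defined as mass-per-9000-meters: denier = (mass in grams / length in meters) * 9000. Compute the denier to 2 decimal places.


Denier calculation:
Mass in grams = 0.1 mg / 1000 = 0.0001 g
Length in meters = 37 cm / 100 = 0.37 m
Linear density = mass / length = 0.0001 / 0.37 = 0.00027027 g/m
Denier = (g/m) * 9000 = 0.00027027 * 9000 = 2.43

2.43


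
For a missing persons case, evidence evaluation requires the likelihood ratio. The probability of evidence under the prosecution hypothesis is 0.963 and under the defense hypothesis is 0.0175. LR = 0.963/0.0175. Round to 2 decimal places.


Likelihood ratio calculation:
LR = P(E|Hp) / P(E|Hd)
LR = 0.963 / 0.0175
LR = 55.03

55.03


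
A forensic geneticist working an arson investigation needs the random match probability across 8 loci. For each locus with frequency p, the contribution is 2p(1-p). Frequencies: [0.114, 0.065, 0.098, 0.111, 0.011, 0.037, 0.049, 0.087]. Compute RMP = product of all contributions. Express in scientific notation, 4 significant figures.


Computing RMP for 8 loci:
Locus 1: 2 * 0.114 * 0.886 = 0.202008
Locus 2: 2 * 0.065 * 0.935 = 0.12155
Locus 3: 2 * 0.098 * 0.902 = 0.176792
Locus 4: 2 * 0.111 * 0.889 = 0.197358
Locus 5: 2 * 0.011 * 0.989 = 0.021758
Locus 6: 2 * 0.037 * 0.963 = 0.071262
Locus 7: 2 * 0.049 * 0.951 = 0.093198
Locus 8: 2 * 0.087 * 0.913 = 0.158862
RMP = 1.967e-08

1.967e-08


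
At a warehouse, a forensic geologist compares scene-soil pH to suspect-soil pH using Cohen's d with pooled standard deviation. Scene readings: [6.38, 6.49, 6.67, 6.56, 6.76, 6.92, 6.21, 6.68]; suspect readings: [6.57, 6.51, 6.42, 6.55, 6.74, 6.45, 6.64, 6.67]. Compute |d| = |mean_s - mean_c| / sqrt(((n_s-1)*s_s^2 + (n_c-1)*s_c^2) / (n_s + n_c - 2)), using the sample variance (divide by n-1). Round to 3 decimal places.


Pooled-variance Cohen's d for soil pH comparison:
Scene mean = 52.67 / 8 = 6.58375
Suspect mean = 52.55 / 8 = 6.56875
Scene sample variance s_s^2 = 0.050198
Suspect sample variance s_c^2 = 0.012098
Pooled variance = ((n_s-1)*s_s^2 + (n_c-1)*s_c^2) / (n_s + n_c - 2) = 0.031148
Pooled SD = sqrt(0.031148) = 0.176488
Mean difference = 0.015
|d| = |0.015| / 0.176488 = 0.085

0.085


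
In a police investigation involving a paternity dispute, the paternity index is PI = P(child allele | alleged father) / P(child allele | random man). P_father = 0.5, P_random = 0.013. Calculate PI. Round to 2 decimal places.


Paternity Index calculation:
PI = P(allele|father) / P(allele|random)
PI = 0.5 / 0.013
PI = 38.46

38.46


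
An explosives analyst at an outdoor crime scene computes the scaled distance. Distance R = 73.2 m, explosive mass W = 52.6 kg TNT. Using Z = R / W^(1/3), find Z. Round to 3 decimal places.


Scaled distance calculation:
W^(1/3) = 52.6^(1/3) = 3.746812
Z = R / W^(1/3) = 73.2 / 3.746812
Z = 19.537 m/kg^(1/3)

19.537


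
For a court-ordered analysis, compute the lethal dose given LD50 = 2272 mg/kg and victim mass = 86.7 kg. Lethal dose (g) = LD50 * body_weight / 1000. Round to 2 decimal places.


Lethal dose calculation:
Lethal dose = LD50 * body_weight / 1000
= 2272 * 86.7 / 1000
= 196982.4 / 1000
= 196.98 g

196.98


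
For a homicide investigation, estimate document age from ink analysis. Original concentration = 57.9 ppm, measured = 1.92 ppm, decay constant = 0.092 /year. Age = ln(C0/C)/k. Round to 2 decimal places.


Document age estimation:
C0/C = 57.9 / 1.92 = 30.15625
ln(C0/C) = 3.406392
t = 3.406392 / 0.092 = 37.03 years

37.03


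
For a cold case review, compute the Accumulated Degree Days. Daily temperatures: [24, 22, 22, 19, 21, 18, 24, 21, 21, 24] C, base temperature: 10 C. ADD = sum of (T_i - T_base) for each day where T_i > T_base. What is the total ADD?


Computing ADD day by day:
Day 1: max(0, 24 - 10) = 14
Day 2: max(0, 22 - 10) = 12
Day 3: max(0, 22 - 10) = 12
Day 4: max(0, 19 - 10) = 9
Day 5: max(0, 21 - 10) = 11
Day 6: max(0, 18 - 10) = 8
Day 7: max(0, 24 - 10) = 14
Day 8: max(0, 21 - 10) = 11
Day 9: max(0, 21 - 10) = 11
Day 10: max(0, 24 - 10) = 14
Total ADD = 116

116


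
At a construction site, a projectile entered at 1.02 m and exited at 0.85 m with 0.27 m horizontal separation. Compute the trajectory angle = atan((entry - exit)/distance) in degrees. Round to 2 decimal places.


Bullet trajectory angle:
Height difference = 1.02 - 0.85 = 0.17 m
angle = atan(0.17 / 0.27)
angle = atan(0.62963)
angle = 32.20 degrees

32.20


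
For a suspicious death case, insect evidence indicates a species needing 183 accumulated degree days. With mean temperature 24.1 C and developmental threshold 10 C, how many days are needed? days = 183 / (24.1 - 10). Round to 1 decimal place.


Insect development time:
Effective temperature = avg_temp - T_base = 24.1 - 10 = 14.1 C
Days = ADD / effective_temp = 183 / 14.1 = 13.0 days

13.0


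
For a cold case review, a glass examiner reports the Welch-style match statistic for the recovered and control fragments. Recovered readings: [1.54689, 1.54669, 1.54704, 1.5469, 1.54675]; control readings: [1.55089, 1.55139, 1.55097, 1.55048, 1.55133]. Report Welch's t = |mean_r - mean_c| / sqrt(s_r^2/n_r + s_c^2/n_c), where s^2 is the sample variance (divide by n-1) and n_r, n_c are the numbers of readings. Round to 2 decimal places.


Welch's t-criterion for glass RI comparison:
Recovered mean = sum / n_r = 7.73427 / 5 = 1.546854
Control mean = sum / n_c = 7.75506 / 5 = 1.551012
Recovered sample variance s_r^2 = 1.893e-08
Control sample variance s_c^2 = 1.3592e-07
Welch SE (unpooled) = sqrt(s_r^2/n_r + s_c^2/n_c) = sqrt(3.786e-09 + 2.7184e-08) = sqrt(3.097e-08) = 0.000175983
|mean_r - mean_c| = 0.004158
t = 0.004158 / 0.000175983 = 23.63

23.63


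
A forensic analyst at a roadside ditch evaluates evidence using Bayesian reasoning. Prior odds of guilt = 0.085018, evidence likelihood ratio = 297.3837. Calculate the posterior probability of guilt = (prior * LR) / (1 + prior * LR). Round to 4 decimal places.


Bayesian evidence evaluation:
Posterior odds = prior_odds * LR = 0.085018 * 297.3837 = 25.28297
Posterior probability = posterior_odds / (1 + posterior_odds)
= 25.28297 / (1 + 25.28297)
= 25.28297 / 26.28297
= 0.9620

0.9620


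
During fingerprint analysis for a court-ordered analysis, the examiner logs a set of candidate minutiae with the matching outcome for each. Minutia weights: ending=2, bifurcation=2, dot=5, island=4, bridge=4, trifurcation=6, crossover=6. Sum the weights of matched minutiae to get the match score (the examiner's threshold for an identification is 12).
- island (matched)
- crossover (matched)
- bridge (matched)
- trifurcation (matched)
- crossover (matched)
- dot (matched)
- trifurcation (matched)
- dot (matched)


Weighted minutiae match score:
  island: matched, +4 (running total 4)
  crossover: matched, +6 (running total 10)
  bridge: matched, +4 (running total 14)
  trifurcation: matched, +6 (running total 20)
  crossover: matched, +6 (running total 26)
  dot: matched, +5 (running total 31)
  trifurcation: matched, +6 (running total 37)
  dot: matched, +5 (running total 42)
Total score = 42
Threshold = 12; verdict = identification

42


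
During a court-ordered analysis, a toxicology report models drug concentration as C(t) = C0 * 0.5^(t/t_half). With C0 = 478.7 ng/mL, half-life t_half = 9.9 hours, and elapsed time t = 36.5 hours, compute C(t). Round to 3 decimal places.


Drug concentration decay:
Number of half-lives = t / t_half = 36.5 / 9.9 = 3.686869
Decay factor = 0.5^3.686869 = 0.07765007
C(t) = 478.7 * 0.07765007 = 37.171 ng/mL

37.171


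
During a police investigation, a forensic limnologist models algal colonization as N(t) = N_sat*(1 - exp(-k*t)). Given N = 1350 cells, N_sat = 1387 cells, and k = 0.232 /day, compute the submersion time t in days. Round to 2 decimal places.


PMSI from diatom colonization curve:
N / N_sat = 1350 / 1387 = 0.973324
1 - N/N_sat = 0.026676
ln(1 - N/N_sat) = -3.623991
t = -ln(1 - N/N_sat) / k = -(-3.623991) / 0.232 = 15.62 days

15.62


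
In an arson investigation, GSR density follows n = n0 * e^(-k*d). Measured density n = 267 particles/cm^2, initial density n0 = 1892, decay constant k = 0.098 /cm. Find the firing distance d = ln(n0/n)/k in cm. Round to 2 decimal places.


GSR distance calculation:
n0/n = 1892 / 267 = 7.086142
ln(n0/n) = 1.958141
d = 1.958141 / 0.098 = 19.98 cm

19.98


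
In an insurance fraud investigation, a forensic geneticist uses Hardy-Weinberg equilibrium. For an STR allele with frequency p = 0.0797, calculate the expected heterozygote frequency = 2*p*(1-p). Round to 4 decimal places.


Hardy-Weinberg heterozygote frequency:
q = 1 - p = 1 - 0.0797 = 0.9203
2pq = 2 * 0.0797 * 0.9203 = 0.1467

0.1467


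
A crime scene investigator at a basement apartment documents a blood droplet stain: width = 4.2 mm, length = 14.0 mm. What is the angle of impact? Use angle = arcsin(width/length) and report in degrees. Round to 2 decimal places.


Blood spatter impact angle calculation:
width / length = 4.2 / 14.0 = 0.3
angle = arcsin(0.3)
angle = 17.46 degrees

17.46


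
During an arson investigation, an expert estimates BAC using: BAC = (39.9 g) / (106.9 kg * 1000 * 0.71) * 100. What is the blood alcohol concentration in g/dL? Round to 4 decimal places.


Applying the Widmark formula:
BAC = (dose_g / (body_wt * 1000 * r)) * 100
Denominator = 106.9 * 1000 * 0.71 = 75899
BAC = (39.9 / 75899) * 100
BAC = 0.0526 g/dL

0.0526


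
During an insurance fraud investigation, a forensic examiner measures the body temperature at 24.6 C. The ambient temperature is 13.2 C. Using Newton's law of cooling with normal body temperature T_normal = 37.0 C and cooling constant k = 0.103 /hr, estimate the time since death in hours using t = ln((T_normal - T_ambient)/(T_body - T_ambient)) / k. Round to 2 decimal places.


Using Newton's law of cooling:
t = ln((T_normal - T_ambient) / (T_body - T_ambient)) / k
T_normal - T_ambient = 23.8
T_body - T_ambient = 11.4
Ratio = 2.087719
ln(ratio) = 0.736072
t = 0.736072 / 0.103 = 7.15 hours

7.15


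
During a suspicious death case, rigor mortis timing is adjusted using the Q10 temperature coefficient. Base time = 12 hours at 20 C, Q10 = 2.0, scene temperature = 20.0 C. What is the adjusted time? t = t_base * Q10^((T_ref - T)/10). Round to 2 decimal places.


Rigor mortis time adjustment:
Exponent = (T_ref - T_actual) / 10 = (20 - 20.0) / 10 = 0
Q10 factor = 2.0^0 = 1
t_adjusted = 12 * 1 = 12.00 hours

12.00


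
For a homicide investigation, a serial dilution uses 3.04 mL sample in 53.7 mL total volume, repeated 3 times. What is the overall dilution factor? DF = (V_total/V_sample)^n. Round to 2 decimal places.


Dilution factor calculation:
Single dilution = V_total / V_sample = 53.7 / 3.04 ≈ 17.664474
Number of dilutions = 3
Total DF = (53.7 / 3.04)^3 (full precision, rounded at the end) = 5511.91

5511.91


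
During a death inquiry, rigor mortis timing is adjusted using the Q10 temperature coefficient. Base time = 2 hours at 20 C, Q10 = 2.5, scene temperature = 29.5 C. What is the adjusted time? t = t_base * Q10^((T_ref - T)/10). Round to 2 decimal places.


Rigor mortis time adjustment:
Exponent = (T_ref - T_actual) / 10 = (20 - 29.5) / 10 = -0.95
Q10 factor = 2.5^-0.95 = 0.41875
t_adjusted = 2 * 0.41875 = 0.84 hours

0.84


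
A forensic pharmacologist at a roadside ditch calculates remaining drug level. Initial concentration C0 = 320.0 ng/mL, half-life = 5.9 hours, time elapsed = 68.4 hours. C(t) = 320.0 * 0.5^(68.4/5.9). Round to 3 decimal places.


Drug concentration decay:
Number of half-lives = t / t_half = 68.4 / 5.9 = 11.59322
Decay factor = 0.5^11.59322 = 0.00032366
C(t) = 320.0 * 0.00032366 = 0.104 ng/mL

0.104


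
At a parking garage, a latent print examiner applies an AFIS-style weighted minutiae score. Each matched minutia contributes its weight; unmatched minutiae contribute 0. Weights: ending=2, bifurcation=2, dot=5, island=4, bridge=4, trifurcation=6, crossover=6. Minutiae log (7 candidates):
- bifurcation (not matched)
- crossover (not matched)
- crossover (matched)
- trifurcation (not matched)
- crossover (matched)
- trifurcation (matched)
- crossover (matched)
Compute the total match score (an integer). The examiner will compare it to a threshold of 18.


Weighted minutiae match score:
  bifurcation: not matched, +0
  crossover: not matched, +0
  crossover: matched, +6 (running total 6)
  trifurcation: not matched, +0
  crossover: matched, +6 (running total 12)
  trifurcation: matched, +6 (running total 18)
  crossover: matched, +6 (running total 24)
Total score = 24
Threshold = 18; verdict = identification

24


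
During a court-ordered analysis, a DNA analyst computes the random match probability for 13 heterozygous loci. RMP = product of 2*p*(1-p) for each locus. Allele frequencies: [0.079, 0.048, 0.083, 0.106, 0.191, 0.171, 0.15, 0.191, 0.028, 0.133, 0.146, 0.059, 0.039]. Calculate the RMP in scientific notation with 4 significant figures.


Computing RMP for 13 loci:
Locus 1: 2 * 0.079 * 0.921 = 0.145518
Locus 2: 2 * 0.048 * 0.952 = 0.091392
Locus 3: 2 * 0.083 * 0.917 = 0.152222
Locus 4: 2 * 0.106 * 0.894 = 0.189528
Locus 5: 2 * 0.191 * 0.809 = 0.309038
Locus 6: 2 * 0.171 * 0.829 = 0.283518
Locus 7: 2 * 0.15 * 0.85 = 0.255
Locus 8: 2 * 0.191 * 0.809 = 0.309038
Locus 9: 2 * 0.028 * 0.972 = 0.054432
Locus 10: 2 * 0.133 * 0.867 = 0.230622
Locus 11: 2 * 0.146 * 0.854 = 0.249368
Locus 12: 2 * 0.059 * 0.941 = 0.111038
Locus 13: 2 * 0.039 * 0.961 = 0.074958
RMP = 6.902e-11

6.902e-11


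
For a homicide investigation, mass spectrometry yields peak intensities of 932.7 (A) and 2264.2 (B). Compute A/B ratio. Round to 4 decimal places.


Spectral peak ratio:
Peak A = 932.7 counts
Peak B = 2264.2 counts
Ratio = 932.7 / 2264.2 = 0.4119

0.4119


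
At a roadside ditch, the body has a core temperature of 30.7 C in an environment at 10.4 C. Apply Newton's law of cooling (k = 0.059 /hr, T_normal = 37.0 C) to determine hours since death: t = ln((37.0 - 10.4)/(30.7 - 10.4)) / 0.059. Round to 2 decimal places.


Using Newton's law of cooling:
t = ln((T_normal - T_ambient) / (T_body - T_ambient)) / k
T_normal - T_ambient = 26.6
T_body - T_ambient = 20.3
Ratio = 1.310345
ln(ratio) = 0.27029
t = 0.27029 / 0.059 = 4.58 hours

4.58


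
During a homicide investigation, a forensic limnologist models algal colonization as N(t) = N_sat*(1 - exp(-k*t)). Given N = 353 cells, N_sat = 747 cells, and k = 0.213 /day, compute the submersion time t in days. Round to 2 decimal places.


PMSI from diatom colonization curve:
N / N_sat = 353 / 747 = 0.472557
1 - N/N_sat = 0.527443
ln(1 - N/N_sat) = -0.639714
t = -ln(1 - N/N_sat) / k = -(-0.639714) / 0.213 = 3.00 days

3.00


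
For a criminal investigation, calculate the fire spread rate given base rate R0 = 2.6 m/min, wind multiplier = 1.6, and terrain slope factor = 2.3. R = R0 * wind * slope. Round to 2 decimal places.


Fire spread rate calculation:
R = R0 * wind_factor * slope_factor
= 2.6 * 1.6 * 2.3
= 4.16 * 2.3
= 9.57 m/min

9.57


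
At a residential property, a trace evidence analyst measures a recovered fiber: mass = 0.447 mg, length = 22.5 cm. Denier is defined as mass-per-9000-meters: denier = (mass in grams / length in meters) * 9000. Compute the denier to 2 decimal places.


Denier calculation:
Mass in grams = 0.447 mg / 1000 = 0.000447 g
Length in meters = 22.5 cm / 100 = 0.225 m
Linear density = mass / length = 0.000447 / 0.225 = 0.00198667 g/m
Denier = (g/m) * 9000 = 0.00198667 * 9000 = 17.88

17.88


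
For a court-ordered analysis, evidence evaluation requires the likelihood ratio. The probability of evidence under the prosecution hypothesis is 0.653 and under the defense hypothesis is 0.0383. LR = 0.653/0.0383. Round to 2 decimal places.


Likelihood ratio calculation:
LR = P(E|Hp) / P(E|Hd)
LR = 0.653 / 0.0383
LR = 17.05

17.05


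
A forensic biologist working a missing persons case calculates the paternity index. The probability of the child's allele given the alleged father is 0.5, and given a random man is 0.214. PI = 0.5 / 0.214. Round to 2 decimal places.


Paternity Index calculation:
PI = P(allele|father) / P(allele|random)
PI = 0.5 / 0.214
PI = 2.34

2.34


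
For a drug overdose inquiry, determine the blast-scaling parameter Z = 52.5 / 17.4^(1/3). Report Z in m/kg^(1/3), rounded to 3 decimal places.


Scaled distance calculation:
W^(1/3) = 17.4^(1/3) = 2.591292
Z = R / W^(1/3) = 52.5 / 2.591292
Z = 20.260 m/kg^(1/3)

20.260


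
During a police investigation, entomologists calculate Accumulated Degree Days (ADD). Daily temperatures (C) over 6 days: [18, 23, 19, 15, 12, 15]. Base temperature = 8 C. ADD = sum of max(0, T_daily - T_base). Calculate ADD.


Computing ADD day by day:
Day 1: max(0, 18 - 8) = 10
Day 2: max(0, 23 - 8) = 15
Day 3: max(0, 19 - 8) = 11
Day 4: max(0, 15 - 8) = 7
Day 5: max(0, 12 - 8) = 4
Day 6: max(0, 15 - 8) = 7
Total ADD = 54

54


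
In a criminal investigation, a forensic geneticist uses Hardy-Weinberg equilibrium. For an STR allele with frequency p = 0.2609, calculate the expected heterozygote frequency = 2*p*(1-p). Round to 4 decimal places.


Hardy-Weinberg heterozygote frequency:
q = 1 - p = 1 - 0.2609 = 0.7391
2pq = 2 * 0.2609 * 0.7391 = 0.3857

0.3857


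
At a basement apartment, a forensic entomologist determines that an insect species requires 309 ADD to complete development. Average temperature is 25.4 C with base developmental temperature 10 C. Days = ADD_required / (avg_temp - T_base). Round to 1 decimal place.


Insect development time:
Effective temperature = avg_temp - T_base = 25.4 - 10 = 15.4 C
Days = ADD / effective_temp = 309 / 15.4 = 20.1 days

20.1


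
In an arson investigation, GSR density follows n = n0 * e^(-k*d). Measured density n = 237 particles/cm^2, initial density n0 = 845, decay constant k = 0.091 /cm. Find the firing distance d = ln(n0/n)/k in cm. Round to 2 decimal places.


GSR distance calculation:
n0/n = 845 / 237 = 3.565401
ln(n0/n) = 1.271277
d = 1.271277 / 0.091 = 13.97 cm

13.97


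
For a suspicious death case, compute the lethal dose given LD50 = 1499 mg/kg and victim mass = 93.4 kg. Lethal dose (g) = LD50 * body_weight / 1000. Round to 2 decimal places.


Lethal dose calculation:
Lethal dose = LD50 * body_weight / 1000
= 1499 * 93.4 / 1000
= 140006.6 / 1000
= 140.01 g

140.01


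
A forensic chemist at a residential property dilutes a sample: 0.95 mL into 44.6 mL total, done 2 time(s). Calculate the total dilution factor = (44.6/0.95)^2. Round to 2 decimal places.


Dilution factor calculation:
Single dilution = V_total / V_sample = 44.6 / 0.95 ≈ 46.947368
Number of dilutions = 2
Total DF = (44.6 / 0.95)^2 (full precision, rounded at the end) = 2204.06

2204.06


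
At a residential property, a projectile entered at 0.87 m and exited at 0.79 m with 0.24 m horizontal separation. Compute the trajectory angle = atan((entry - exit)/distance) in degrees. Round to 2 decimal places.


Bullet trajectory angle:
Height difference = 0.87 - 0.79 = 0.08 m
angle = atan(0.08 / 0.24)
angle = atan(0.333333)
angle = 18.43 degrees

18.43


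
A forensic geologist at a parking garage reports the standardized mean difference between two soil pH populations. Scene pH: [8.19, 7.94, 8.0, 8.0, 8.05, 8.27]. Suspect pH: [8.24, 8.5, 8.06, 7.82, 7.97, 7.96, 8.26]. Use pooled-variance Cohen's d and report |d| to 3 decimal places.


Pooled-variance Cohen's d for soil pH comparison:
Scene mean = 48.45 / 6 = 8.075
Suspect mean = 56.81 / 7 = 8.115714
Scene sample variance s_s^2 = 0.01627
Suspect sample variance s_c^2 = 0.053329
Pooled variance = ((n_s-1)*s_s^2 + (n_c-1)*s_c^2) / (n_s + n_c - 2) = 0.036484
Pooled SD = sqrt(0.036484) = 0.191008
Mean difference = -0.040714
|d| = |-0.040714| / 0.191008 = 0.213

0.213


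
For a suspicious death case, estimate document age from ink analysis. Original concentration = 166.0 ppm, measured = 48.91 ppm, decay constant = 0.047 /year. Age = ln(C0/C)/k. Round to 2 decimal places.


Document age estimation:
C0/C = 166.0 / 48.91 = 3.393989
ln(C0/C) = 1.222006
t = 1.222006 / 0.047 = 26.00 years

26.00


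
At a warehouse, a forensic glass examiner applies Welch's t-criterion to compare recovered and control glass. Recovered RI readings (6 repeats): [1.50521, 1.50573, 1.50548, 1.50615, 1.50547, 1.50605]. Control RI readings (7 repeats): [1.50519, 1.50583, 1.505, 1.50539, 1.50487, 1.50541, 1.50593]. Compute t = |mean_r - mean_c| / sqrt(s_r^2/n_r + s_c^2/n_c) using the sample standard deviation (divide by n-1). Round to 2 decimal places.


Welch's t-criterion for glass RI comparison:
Recovered mean = sum / n_r = 9.03409 / 6 = 1.5056817
Control mean = sum / n_c = 10.53762 / 7 = 1.5053743
Recovered sample variance s_r^2 = 1.33057e-07
Control sample variance s_c^2 = 1.57729e-07
Welch SE (unpooled) = sqrt(s_r^2/n_r + s_c^2/n_c) = sqrt(2.21761e-08 + 2.25327e-08) = sqrt(4.47088e-08) = 0.000211445
|mean_r - mean_c| = 0.000307381
t = 0.000307381 / 0.000211445 = 1.45

1.45


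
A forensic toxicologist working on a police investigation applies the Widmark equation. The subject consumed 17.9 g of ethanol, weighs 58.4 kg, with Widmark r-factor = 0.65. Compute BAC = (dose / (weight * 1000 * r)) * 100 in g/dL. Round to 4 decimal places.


Applying the Widmark formula:
BAC = (dose_g / (body_wt * 1000 * r)) * 100
Denominator = 58.4 * 1000 * 0.65 = 37960
BAC = (17.9 / 37960) * 100
BAC = 0.0472 g/dL

0.0472


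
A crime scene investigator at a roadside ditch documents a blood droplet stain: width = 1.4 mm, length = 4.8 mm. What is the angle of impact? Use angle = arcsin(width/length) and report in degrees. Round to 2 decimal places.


Blood spatter impact angle calculation:
width / length = 1.4 / 4.8 = 0.291667
angle = arcsin(0.291667)
angle = 16.96 degrees

16.96


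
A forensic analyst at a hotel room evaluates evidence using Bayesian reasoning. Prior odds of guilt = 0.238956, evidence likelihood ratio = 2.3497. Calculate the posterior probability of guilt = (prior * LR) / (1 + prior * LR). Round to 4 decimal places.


Bayesian evidence evaluation:
Posterior odds = prior_odds * LR = 0.238956 * 2.3497 = 0.5614749
Posterior probability = posterior_odds / (1 + posterior_odds)
= 0.5614749 / (1 + 0.5614749)
= 0.5614749 / 1.5614749
= 0.3596

0.3596


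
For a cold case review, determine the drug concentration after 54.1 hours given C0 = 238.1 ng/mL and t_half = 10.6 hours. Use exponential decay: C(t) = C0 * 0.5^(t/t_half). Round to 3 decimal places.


Drug concentration decay:
Number of half-lives = t / t_half = 54.1 / 10.6 = 5.103774
Decay factor = 0.5^5.103774 = 0.02908111
C(t) = 238.1 * 0.02908111 = 6.924 ng/mL

6.924


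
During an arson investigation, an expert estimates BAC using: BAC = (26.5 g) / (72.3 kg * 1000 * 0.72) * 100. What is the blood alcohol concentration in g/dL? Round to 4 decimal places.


Applying the Widmark formula:
BAC = (dose_g / (body_wt * 1000 * r)) * 100
Denominator = 72.3 * 1000 * 0.72 = 52056
BAC = (26.5 / 52056) * 100
BAC = 0.0509 g/dL

0.0509


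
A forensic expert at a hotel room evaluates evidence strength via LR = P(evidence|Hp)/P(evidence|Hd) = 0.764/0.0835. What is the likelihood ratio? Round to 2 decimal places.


Likelihood ratio calculation:
LR = P(E|Hp) / P(E|Hd)
LR = 0.764 / 0.0835
LR = 9.15

9.15


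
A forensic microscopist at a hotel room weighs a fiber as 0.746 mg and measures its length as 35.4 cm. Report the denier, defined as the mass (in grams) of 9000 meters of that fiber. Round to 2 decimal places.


Denier calculation:
Mass in grams = 0.746 mg / 1000 = 0.000746 g
Length in meters = 35.4 cm / 100 = 0.354 m
Linear density = mass / length = 0.000746 / 0.354 = 0.00210734 g/m
Denier = (g/m) * 9000 = 0.00210734 * 9000 = 18.97

18.97


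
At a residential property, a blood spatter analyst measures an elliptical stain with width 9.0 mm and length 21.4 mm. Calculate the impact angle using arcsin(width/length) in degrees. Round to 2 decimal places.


Blood spatter impact angle calculation:
width / length = 9.0 / 21.4 = 0.420561
angle = arcsin(0.420561)
angle = 24.87 degrees

24.87


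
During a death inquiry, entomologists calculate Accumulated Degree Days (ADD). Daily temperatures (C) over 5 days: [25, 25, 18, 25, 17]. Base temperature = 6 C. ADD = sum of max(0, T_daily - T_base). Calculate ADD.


Computing ADD day by day:
Day 1: max(0, 25 - 6) = 19
Day 2: max(0, 25 - 6) = 19
Day 3: max(0, 18 - 6) = 12
Day 4: max(0, 25 - 6) = 19
Day 5: max(0, 17 - 6) = 11
Total ADD = 80

80


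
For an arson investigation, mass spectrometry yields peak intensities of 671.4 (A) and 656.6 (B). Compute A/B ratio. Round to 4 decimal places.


Spectral peak ratio:
Peak A = 671.4 counts
Peak B = 656.6 counts
Ratio = 671.4 / 656.6 = 1.0225

1.0225


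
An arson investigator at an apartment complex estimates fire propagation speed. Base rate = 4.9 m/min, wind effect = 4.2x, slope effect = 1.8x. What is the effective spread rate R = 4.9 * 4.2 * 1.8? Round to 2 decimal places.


Fire spread rate calculation:
R = R0 * wind_factor * slope_factor
= 4.9 * 4.2 * 1.8
= 20.58 * 1.8
= 37.04 m/min

37.04


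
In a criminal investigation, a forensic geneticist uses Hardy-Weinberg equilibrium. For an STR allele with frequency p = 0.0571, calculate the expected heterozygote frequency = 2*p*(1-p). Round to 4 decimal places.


Hardy-Weinberg heterozygote frequency:
q = 1 - p = 1 - 0.0571 = 0.9429
2pq = 2 * 0.0571 * 0.9429 = 0.1077

0.1077


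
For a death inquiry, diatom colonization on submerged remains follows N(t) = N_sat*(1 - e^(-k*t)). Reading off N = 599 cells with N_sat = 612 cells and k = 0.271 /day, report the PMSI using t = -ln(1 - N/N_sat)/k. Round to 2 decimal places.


PMSI from diatom colonization curve:
N / N_sat = 599 / 612 = 0.978758
1 - N/N_sat = 0.021242
ln(1 - N/N_sat) = -3.851775
t = -ln(1 - N/N_sat) / k = -(-3.851775) / 0.271 = 14.21 days

14.21


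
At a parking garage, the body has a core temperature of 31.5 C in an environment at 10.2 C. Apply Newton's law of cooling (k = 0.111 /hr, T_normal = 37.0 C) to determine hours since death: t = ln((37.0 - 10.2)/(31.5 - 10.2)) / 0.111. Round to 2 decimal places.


Using Newton's law of cooling:
t = ln((T_normal - T_ambient) / (T_body - T_ambient)) / k
T_normal - T_ambient = 26.8
T_body - T_ambient = 21.3
Ratio = 1.258216
ln(ratio) = 0.229695
t = 0.229695 / 0.111 = 2.07 hours

2.07


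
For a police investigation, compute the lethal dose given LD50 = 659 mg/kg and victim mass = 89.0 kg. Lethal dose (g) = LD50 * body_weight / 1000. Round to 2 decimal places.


Lethal dose calculation:
Lethal dose = LD50 * body_weight / 1000
= 659 * 89.0 / 1000
= 58651 / 1000
= 58.65 g

58.65


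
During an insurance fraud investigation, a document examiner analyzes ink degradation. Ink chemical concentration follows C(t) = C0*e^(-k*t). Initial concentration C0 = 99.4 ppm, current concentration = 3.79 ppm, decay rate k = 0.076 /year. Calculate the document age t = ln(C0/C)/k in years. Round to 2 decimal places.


Document age estimation:
C0/C = 99.4 / 3.79 = 26.226913
ln(C0/C) = 3.266786
t = 3.266786 / 0.076 = 42.98 years

42.98


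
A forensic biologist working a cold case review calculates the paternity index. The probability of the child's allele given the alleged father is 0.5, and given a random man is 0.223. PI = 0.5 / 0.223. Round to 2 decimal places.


Paternity Index calculation:
PI = P(allele|father) / P(allele|random)
PI = 0.5 / 0.223
PI = 2.24

2.24


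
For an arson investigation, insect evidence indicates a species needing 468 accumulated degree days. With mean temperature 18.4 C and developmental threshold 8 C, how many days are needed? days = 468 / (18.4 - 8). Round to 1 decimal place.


Insect development time:
Effective temperature = avg_temp - T_base = 18.4 - 8 = 10.4 C
Days = ADD / effective_temp = 468 / 10.4 = 45.0 days

45.0


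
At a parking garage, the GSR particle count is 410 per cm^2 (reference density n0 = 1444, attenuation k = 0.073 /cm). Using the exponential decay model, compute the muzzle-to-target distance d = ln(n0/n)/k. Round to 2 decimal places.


GSR distance calculation:
n0/n = 1444 / 410 = 3.521951
ln(n0/n) = 1.259015
d = 1.259015 / 0.073 = 17.25 cm

17.25


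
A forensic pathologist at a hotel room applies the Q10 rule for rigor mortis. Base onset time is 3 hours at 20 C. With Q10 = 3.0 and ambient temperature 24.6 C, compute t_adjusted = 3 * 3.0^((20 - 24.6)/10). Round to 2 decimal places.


Rigor mortis time adjustment:
Exponent = (T_ref - T_actual) / 10 = (20 - 24.6) / 10 = -0.46
Q10 factor = 3.0^-0.46 = 0.60329
t_adjusted = 3 * 0.60329 = 1.81 hours

1.81


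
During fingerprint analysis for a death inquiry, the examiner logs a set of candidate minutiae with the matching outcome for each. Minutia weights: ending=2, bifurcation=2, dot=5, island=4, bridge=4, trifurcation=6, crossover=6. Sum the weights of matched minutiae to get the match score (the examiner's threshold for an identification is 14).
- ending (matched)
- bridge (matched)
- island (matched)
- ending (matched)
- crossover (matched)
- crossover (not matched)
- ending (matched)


Weighted minutiae match score:
  ending: matched, +2 (running total 2)
  bridge: matched, +4 (running total 6)
  island: matched, +4 (running total 10)
  ending: matched, +2 (running total 12)
  crossover: matched, +6 (running total 18)
  crossover: not matched, +0
  ending: matched, +2 (running total 20)
Total score = 20
Threshold = 14; verdict = identification

20


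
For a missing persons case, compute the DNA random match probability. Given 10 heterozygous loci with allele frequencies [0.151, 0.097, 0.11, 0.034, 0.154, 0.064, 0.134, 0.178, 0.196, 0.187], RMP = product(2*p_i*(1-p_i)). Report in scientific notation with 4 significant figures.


Computing RMP for 10 loci:
Locus 1: 2 * 0.151 * 0.849 = 0.256398
Locus 2: 2 * 0.097 * 0.903 = 0.175182
Locus 3: 2 * 0.11 * 0.89 = 0.1958
Locus 4: 2 * 0.034 * 0.966 = 0.065688
Locus 5: 2 * 0.154 * 0.846 = 0.260568
Locus 6: 2 * 0.064 * 0.936 = 0.119808
Locus 7: 2 * 0.134 * 0.866 = 0.232088
Locus 8: 2 * 0.178 * 0.822 = 0.292632
Locus 9: 2 * 0.196 * 0.804 = 0.315168
Locus 10: 2 * 0.187 * 0.813 = 0.304062
RMP = 1.174e-07

1.174e-07


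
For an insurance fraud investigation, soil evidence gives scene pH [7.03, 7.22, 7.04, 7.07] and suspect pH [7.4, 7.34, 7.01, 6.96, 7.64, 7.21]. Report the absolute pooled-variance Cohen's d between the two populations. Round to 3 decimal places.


Pooled-variance Cohen's d for soil pH comparison:
Scene mean = 28.36 / 4 = 7.09
Suspect mean = 43.56 / 6 = 7.26
Scene sample variance s_s^2 = 0.0078
Suspect sample variance s_c^2 = 0.06508
Pooled variance = ((n_s-1)*s_s^2 + (n_c-1)*s_c^2) / (n_s + n_c - 2) = 0.0436
Pooled SD = sqrt(0.0436) = 0.208806
Mean difference = -0.17
|d| = |-0.17| / 0.208806 = 0.814

0.814


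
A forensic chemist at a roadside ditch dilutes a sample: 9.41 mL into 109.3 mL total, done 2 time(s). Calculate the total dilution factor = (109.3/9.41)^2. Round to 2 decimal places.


Dilution factor calculation:
Single dilution = V_total / V_sample = 109.3 / 9.41 ≈ 11.615303
Number of dilutions = 2
Total DF = (109.3 / 9.41)^2 (full precision, rounded at the end) = 134.92

134.92


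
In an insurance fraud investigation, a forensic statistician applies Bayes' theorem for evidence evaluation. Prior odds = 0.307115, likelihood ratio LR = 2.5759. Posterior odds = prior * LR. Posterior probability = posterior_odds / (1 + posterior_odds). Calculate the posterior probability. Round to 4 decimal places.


Bayesian evidence evaluation:
Posterior odds = prior_odds * LR = 0.307115 * 2.5759 = 0.7910975
Posterior probability = posterior_odds / (1 + posterior_odds)
= 0.7910975 / (1 + 0.7910975)
= 0.7910975 / 1.7910975
= 0.4417

0.4417


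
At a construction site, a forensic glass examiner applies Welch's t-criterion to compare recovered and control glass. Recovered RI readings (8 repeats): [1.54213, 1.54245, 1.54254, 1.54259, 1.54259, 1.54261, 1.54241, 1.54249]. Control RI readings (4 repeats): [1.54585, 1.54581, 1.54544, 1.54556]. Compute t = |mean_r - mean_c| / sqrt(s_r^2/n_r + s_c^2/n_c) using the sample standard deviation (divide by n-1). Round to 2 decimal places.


Welch's t-criterion for glass RI comparison:
Recovered mean = sum / n_r = 12.33981 / 8 = 1.5424762
Control mean = sum / n_c = 6.18266 / 4 = 1.545665
Recovered sample variance s_r^2 = 2.47125e-08
Control sample variance s_c^2 = 3.89667e-08
Welch SE (unpooled) = sqrt(s_r^2/n_r + s_c^2/n_c) = sqrt(3.08906e-09 + 9.74167e-09) = sqrt(1.28307e-08) = 0.000113273
|mean_r - mean_c| = 0.00318875
t = 0.00318875 / 0.000113273 = 28.15

28.15


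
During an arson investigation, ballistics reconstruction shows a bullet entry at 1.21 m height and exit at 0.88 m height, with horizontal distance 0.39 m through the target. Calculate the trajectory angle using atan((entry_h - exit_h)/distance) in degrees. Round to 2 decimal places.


Bullet trajectory angle:
Height difference = 1.21 - 0.88 = 0.33 m
angle = atan(0.33 / 0.39)
angle = atan(0.846154)
angle = 40.24 degrees

40.24


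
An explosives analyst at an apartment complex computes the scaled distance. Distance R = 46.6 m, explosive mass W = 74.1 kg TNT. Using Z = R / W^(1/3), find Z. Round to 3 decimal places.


Scaled distance calculation:
W^(1/3) = 74.1^(1/3) = 4.200227
Z = R / W^(1/3) = 46.6 / 4.200227
Z = 11.095 m/kg^(1/3)

11.095


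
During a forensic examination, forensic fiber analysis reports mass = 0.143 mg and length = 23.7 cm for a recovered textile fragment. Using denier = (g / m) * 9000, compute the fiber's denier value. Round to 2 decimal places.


Denier calculation:
Mass in grams = 0.143 mg / 1000 = 0.000143 g
Length in meters = 23.7 cm / 100 = 0.237 m
Linear density = mass / length = 0.000143 / 0.237 = 0.00060338 g/m
Denier = (g/m) * 9000 = 0.00060338 * 9000 = 5.43

5.43


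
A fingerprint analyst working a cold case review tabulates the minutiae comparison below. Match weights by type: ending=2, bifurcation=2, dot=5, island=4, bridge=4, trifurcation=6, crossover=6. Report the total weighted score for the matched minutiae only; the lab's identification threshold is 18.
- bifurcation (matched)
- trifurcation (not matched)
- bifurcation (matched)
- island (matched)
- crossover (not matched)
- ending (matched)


Weighted minutiae match score:
  bifurcation: matched, +2 (running total 2)
  trifurcation: not matched, +0
  bifurcation: matched, +2 (running total 4)
  island: matched, +4 (running total 8)
  crossover: not matched, +0
  ending: matched, +2 (running total 10)
Total score = 10
Threshold = 18; verdict = inconclusive

10


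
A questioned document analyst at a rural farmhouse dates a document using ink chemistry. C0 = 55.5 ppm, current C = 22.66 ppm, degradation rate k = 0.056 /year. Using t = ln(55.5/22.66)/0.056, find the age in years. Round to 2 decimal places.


Document age estimation:
C0/C = 55.5 / 22.66 = 2.44925
ln(C0/C) = 0.895782
t = 0.895782 / 0.056 = 16.00 years

16.00


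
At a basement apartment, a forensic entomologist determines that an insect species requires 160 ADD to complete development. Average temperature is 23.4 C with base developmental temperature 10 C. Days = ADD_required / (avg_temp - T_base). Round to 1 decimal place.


Insect development time:
Effective temperature = avg_temp - T_base = 23.4 - 10 = 13.4 C
Days = ADD / effective_temp = 160 / 13.4 = 11.9 days

11.9
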